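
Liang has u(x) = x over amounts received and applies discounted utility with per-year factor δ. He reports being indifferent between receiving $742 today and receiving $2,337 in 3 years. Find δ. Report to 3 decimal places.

The payoff in 3 years is discounted by δ^3, so u(742) = δ^3·u(2337) and δ^3 = u(742)/u(2337).
With u(x) = x: δ^3 = 742/2337 = 0.31750.
Taking the cube root: δ = 0.31750^(1/3) ≈ 0.682.

δ ≈ 0.682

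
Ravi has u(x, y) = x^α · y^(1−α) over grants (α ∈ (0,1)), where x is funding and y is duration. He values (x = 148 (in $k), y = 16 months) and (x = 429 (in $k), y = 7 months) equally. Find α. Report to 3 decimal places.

Set the two utilities equal: 148^α·16^(1−α) = 429^α·7^(1−α).
Rearrange to (148/429)^α = (7/16)^(1−α) and take logs: α·-1.064245 = (1−α)·-0.826679.
With A = -1.064245 and B = -0.826679: α·A = (1−α)·B, so α = B/(A+B) = -0.826679/-1.890924 ≈ 0.437.

α ≈ 0.437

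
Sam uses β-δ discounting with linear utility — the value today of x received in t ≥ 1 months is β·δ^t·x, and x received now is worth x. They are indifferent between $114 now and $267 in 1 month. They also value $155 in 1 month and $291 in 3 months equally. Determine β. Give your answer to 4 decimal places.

From the later pair, β·δ^1·155 = β·δ^3·291; dividing through, δ^2 = 155/291 = 0.53265, so δ = 0.72983.
Substituting δ into 114 = β·δ·267: β = 114/(194.864) ≈ 0.5850.

β ≈ 0.5850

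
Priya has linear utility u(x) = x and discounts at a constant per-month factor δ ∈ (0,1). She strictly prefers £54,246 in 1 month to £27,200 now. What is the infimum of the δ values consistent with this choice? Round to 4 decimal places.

Under u(x) = x this choice says 27200 < δ·54246.
Dividing through by 54246 gives δ > 0.50142.

δ > 0.5014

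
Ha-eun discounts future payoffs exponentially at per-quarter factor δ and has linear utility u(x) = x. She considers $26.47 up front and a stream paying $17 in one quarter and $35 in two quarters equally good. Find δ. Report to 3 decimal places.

δ ≈ 0.660

The stream is worth 17δ + 35δ² today, so 17δ + 35δ² = 26.47.
Rearranged: 35δ² + 17δ − 26.47 = 0.
The positive root is δ = [−17 + √(17² + 4·35·26.47)] / (2·35) = (−17 + 63.204)/70 ≈ 0.660.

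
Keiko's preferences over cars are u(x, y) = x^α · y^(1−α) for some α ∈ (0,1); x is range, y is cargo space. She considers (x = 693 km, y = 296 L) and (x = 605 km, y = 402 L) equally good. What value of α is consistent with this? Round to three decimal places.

Set the two utilities equal: 693^α·296^(1−α) = 605^α·402^(1−α).
Rearrange to (693/605)^α = (402/296)^(1−α) and take logs: α·0.135802 = (1−α)·0.306093.
With A = 0.135802 and B = 0.306093: α·A = (1−α)·B, so α = B/(A+B) = 0.306093/0.441895 ≈ 0.693.

α ≈ 0.693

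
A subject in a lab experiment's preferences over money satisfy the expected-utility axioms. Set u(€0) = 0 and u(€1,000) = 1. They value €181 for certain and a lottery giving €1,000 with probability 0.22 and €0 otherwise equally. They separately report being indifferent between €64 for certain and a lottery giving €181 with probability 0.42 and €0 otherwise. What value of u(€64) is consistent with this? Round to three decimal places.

From the first indifference, u(€181) = 0.22·u(€1,000) + 0.78·u(€0) = 0.22·1 + 0.78·0 = 0.22.
Chaining: u(€64) = 0.42·0.22 + 0.58·0.00 = 0.0924.

0.092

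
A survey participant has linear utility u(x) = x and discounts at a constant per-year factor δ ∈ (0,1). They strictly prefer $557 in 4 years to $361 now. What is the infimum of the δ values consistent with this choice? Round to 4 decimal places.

Comparing present values: 361 < δ^4·557.
So δ^4 > 361/557 = 0.64811; taking the 4th root of both positive sides preserves the inequality.
δ > 0.64811^(1/4) = 0.8972.

δ > 0.8972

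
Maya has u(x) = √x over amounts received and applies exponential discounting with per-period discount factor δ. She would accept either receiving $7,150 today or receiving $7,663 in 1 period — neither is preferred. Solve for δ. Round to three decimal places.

δ ≈ 0.966

The payoff in 1 period is discounted by δ, so u(7150) = δ·u(7663) and δ = u(7150)/u(7663).
Since u(x) = √x, δ = √(7150/7663) = 0.96595.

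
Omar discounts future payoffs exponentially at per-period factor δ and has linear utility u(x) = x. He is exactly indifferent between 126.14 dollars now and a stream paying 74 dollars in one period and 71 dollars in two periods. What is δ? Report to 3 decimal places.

δ ≈ 0.910

Equating present values: 126.14 = 74δ + 71δ².
That is, 71δ² + 74δ − 126.14 = 0, a quadratic in δ.
The positive root is δ = [−74 + √(74² + 4·71·126.14)] / (2·71) = (−74 + 203.223)/142 ≈ 0.910.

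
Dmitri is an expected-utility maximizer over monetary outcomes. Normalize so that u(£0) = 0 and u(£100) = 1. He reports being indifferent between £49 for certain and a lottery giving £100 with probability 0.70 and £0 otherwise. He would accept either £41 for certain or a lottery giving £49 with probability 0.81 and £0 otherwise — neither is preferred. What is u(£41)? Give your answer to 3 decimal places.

0.567

First, u(£49) = 0.70·u(£100) + 0.30·u(£0) = 0.70.
The second indifference gives u(£41) = 0.81·u(£49) + 0.19·u(£0) = 0.81·0.70 + 0.19·0.00 = 0.5670.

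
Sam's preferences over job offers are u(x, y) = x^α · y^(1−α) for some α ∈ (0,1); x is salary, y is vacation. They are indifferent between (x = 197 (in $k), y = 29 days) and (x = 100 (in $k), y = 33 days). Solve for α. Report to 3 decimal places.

α ≈ 0.160

Indifference: 197^α · 29^(1−α) = 100^α · 33^(1−α).
Taking logs: α·ln 197 + (1−α)·ln 29 = α·ln 100 + (1−α)·ln 33, i.e. α·0.678034 = (1−α)·0.129212.
Thus α·(0.807246) = 0.129212, so α = 0.129212/0.807246 ≈ 0.160.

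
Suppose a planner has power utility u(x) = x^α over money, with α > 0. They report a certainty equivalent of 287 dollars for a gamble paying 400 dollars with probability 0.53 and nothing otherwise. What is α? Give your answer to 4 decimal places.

EU(lottery) = 0.53·400^α + 0.47·0 = 0.53·400^α.
Setting u(287) equal to that: 287^α = 0.53·400^α ⇒ (287/400)^α = 0.53.
Taking logs: α·ln(287/400) = ln(0.53), so α = -0.6348783 / -0.3319823 ≈ 1.9124.

α ≈ 1.9124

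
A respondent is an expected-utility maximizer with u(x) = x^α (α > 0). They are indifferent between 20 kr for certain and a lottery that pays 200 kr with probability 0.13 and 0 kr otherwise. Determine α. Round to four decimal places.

α ≈ 0.8861

Since u(0) = 0, the lottery's EU is 0.13·200^α.
Equating: 20^α = 0.13·200^α, i.e. 0.1000^α = 0.13.
α = ln(0.13) / ln(20/200) = -2.0402208/-2.3025851 ≈ 0.8861.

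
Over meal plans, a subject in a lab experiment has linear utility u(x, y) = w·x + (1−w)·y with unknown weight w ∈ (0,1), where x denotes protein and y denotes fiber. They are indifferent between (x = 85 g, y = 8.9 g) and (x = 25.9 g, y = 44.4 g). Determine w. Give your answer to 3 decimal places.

Equating utilities: w·85 + (1−w)·8.9 = w·25.9 + (1−w)·44.4.
Collecting terms: w·59.1 = (1−w)·35.5.
The marginal rate of substitution is 35.5/59.1, so w = 35.5/(59.1+35.5) = 0.375.

w = 0.375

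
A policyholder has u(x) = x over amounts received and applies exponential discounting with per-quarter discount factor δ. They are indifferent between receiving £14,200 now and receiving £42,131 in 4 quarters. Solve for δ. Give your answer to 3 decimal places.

The payoff in 4 quarters is discounted by δ^4, so u(14200) = δ^4·u(42131) and δ^4 = u(14200)/u(42131).
With u(x) = x: δ^4 = 14200/42131 = 0.33704.
So δ = 0.33704^(1/4) ≈ 0.762.

δ ≈ 0.762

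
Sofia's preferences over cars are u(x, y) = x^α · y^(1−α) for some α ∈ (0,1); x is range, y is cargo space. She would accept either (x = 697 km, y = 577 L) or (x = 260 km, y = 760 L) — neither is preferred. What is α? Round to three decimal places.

α ≈ 0.218

Indifference: 697^α · 577^(1−α) = 260^α · 760^(1−α).
Rearrange to (697/260)^α = (760/577)^(1−α) and take logs: α·0.986104 = (1−α)·0.275476.
Thus α·(1.261580) = 0.275476, so α = 0.275476/1.261580 ≈ 0.218.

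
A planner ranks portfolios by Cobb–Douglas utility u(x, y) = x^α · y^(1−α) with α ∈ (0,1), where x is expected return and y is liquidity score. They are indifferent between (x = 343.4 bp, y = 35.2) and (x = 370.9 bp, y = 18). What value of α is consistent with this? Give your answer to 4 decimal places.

α ≈ 0.8970

The Cobb–Douglas utilities coincide, so 343.4^α·35.2^(1−α) = 370.9^α·18^(1−α).
Rearrange to (343.4/370.9)^α = (18/35.2)^(1−α) and take logs: α·-0.0770365 = (1−α)·-0.6706743.
Thus α·(-0.7477108) = -0.6706743, so α = -0.6706743/-0.7477108 ≈ 0.8970.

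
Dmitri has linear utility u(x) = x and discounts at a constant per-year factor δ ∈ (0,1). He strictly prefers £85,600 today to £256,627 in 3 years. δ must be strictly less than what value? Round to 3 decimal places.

The preference means 85600 > δ^3·256627.
Dividing by 256627: δ^3 < 0.33356. Both sides are positive, so the cube root keeps the direction.
δ < 0.33356^(1/3) = 0.694.

δ < 0.694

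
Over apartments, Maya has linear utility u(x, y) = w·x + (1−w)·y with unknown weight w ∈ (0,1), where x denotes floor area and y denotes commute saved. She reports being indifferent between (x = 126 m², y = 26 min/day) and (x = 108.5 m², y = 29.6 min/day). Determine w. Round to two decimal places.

w = 0.17

Indifference: w·126 + (1−w)·26 = w·108.5 + (1−w)·29.6.
Collecting terms: w·17.5 = (1−w)·3.6.
So w/(1−w) = 3.6/17.5 = 0.2057, giving w = 3.6/(17.5+3.6) = 0.17.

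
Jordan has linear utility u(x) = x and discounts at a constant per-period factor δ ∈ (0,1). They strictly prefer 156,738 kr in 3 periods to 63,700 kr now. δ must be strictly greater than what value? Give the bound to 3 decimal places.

The preference means 63700 < δ^3·156738.
So δ^3 > 63700/156738 = 0.40641; taking the cube root of both positive sides preserves the inequality.
δ > 0.40641^(1/3) = 0.741.

δ > 0.741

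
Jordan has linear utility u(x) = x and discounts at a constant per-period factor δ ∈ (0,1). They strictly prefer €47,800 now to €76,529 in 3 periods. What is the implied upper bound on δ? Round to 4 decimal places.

δ < 0.8548

The preference means 47800 > δ^3·76529.
Dividing by 76529: δ^3 < 0.62460. Both sides are positive, so the cube root keeps the direction.
δ < (47800/76529)^(1/3) ≈ 0.8548.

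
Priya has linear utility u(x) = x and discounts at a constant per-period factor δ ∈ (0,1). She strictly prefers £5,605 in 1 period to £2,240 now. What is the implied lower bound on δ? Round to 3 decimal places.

Under u(x) = x this choice says 2240 < δ·5605.
Dividing through by 5605 gives δ > 0.39964.

δ > 0.400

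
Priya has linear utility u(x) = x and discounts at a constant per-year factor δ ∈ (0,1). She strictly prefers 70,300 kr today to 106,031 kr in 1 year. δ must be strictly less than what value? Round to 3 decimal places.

δ < 0.663

The preference means 70300 > δ·106031.
So δ < 70300/106031 = 0.66301.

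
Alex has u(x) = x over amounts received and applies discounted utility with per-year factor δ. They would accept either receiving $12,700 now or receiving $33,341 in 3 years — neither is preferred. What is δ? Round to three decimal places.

δ ≈ 0.725

Indifference means u(12700) = δ^3 · u(33341), so δ^3 = u(12700)/u(33341).
With u(x) = x: δ^3 = 12700/33341 = 0.38091.
So δ = 0.38091^(1/3) ≈ 0.725.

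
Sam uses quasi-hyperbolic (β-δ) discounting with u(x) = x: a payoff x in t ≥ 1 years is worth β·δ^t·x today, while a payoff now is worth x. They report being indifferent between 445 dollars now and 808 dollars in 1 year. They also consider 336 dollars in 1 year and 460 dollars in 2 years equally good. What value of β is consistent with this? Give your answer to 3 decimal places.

β ≈ 0.754

Both payoffs in the second observation are in the future, so β drops out: δ^1·336 = δ^2·460 ⇒ δ = 336/460 = 0.73043.
Substituting δ into 445 = β·δ·808: β = 445/(590.191) ≈ 0.754.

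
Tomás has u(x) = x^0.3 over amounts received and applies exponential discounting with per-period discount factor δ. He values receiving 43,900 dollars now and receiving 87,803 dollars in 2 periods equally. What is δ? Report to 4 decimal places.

The payoff in 2 periods is discounted by δ^2, so u(43900) = δ^2·u(87803) and δ^2 = u(43900)/u(87803).
Since u(x) = x^0.3, δ^2 = (43900/87803)^0.3 = 0.49998^0.3 = 0.81224.
So δ = 0.81224^(1/2) ≈ 0.9012.

δ ≈ 0.9012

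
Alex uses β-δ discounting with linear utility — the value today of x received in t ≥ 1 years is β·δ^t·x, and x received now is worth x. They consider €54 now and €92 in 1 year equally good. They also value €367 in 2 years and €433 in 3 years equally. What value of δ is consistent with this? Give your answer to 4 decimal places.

δ ≈ 0.8476

The second indifference involves only future payoffs, so β cancels: β·δ^2·367 = β·δ^3·433, giving δ = 367/433 = 0.84758.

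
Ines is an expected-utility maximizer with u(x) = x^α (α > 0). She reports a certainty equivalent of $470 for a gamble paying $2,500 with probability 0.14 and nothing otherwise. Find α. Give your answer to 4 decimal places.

The lottery's expected utility is 0.14·u(2500) + 0.86·u(0) = 0.14·2500^α (since u(0) = 0 for α > 0).
Setting u(470) equal to that: 470^α = 0.14·2500^α ⇒ (470/2500)^α = 0.14.
α = ln(0.14) / ln(470/2500) = -1.9661129/-1.6713133 ≈ 1.1764.

α ≈ 1.1764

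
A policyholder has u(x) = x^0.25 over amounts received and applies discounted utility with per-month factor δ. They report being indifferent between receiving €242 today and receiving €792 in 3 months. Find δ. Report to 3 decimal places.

δ ≈ 0.906

The payoff in 3 months is discounted by δ^3, so u(242) = δ^3·u(792) and δ^3 = u(242)/u(792).
With u(x) = x^0.25: δ^3 = 242^0.25/792^0.25 = (242/792)^0.25 = 0.74349.
Taking the cube root: δ = 0.74349^(1/3) ≈ 0.906.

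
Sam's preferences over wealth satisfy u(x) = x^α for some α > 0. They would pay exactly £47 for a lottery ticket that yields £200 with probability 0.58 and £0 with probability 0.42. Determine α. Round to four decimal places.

The lottery's expected utility is 0.58·u(200) + 0.42·u(0) = 0.58·200^α (since u(0) = 0 for α > 0).
Indifference: 47^α = 0.58·200^α, so (47/200)^α = 0.58.
α = ln(0.58) / ln(47/200) = -0.5447272/-1.4481698 ≈ 0.3761.

α ≈ 0.3761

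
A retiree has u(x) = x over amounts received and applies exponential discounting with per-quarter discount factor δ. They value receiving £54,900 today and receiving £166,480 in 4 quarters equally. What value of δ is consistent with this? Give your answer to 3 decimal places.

Indifference means u(54900) = δ^4 · u(166480), so δ^4 = u(54900)/u(166480).
With u(x) = x: δ^4 = 54900/166480 = 0.32977.
So δ = 0.32977^(1/4) ≈ 0.758.

δ ≈ 0.758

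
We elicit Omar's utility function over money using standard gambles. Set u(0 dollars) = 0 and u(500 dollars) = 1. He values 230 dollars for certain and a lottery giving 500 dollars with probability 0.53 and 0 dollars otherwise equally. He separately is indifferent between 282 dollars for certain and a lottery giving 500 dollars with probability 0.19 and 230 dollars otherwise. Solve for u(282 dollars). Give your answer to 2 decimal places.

0.62

From the first indifference, u(230 dollars) = 0.53·u(500 dollars) + 0.47·u(0 dollars) = 0.53·1 + 0.47·0 = 0.53.
Then u(282 dollars) = 0.19·u(500 dollars) + 0.81·u(230 dollars) = 0.19·1.00 + 0.81·0.53 = 0.6193.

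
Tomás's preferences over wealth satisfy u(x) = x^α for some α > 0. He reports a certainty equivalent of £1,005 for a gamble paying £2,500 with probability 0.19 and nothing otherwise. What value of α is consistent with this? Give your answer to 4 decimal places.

α ≈ 1.8224

The lottery's expected utility is 0.19·u(2500) + 0.81·u(0) = 0.19·2500^α (since u(0) = 0 for α > 0).
Equating: 1005^α = 0.19·2500^α, i.e. 0.4020^α = 0.19.
α = ln(0.19) / ln(1005/2500) = -1.6607312/-0.9113032 ≈ 1.8224.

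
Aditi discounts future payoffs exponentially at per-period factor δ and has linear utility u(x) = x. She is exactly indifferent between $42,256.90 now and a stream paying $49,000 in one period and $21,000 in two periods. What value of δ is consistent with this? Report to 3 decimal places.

Present value of the stream is 49000·δ + 21000·δ². Indifference gives 49000δ + 21000δ² = 42256.90.
Rearranged: 21000δ² + 49000δ − 42256.90 = 0.
δ = (−49000 + √(49000² + 4·21000·42256.90)) / (2·21000) = (−49000 + √5950579600.00) / 42000 ≈ 0.670.

δ ≈ 0.670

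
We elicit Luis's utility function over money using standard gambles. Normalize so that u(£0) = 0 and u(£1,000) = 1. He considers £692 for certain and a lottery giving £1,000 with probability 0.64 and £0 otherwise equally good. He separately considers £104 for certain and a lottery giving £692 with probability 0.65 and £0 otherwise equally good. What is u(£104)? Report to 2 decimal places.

From the first indifference, u(£692) = 0.64·u(£1,000) + 0.36·u(£0) = 0.64·1 + 0.36·0 = 0.64.
The second indifference gives u(£104) = 0.65·u(£692) + 0.35·u(£0) = 0.65·0.64 + 0.35·0.00 = 0.4160.

0.42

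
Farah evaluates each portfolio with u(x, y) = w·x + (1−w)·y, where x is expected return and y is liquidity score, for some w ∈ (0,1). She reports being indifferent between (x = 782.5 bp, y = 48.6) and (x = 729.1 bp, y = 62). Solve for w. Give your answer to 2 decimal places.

u(782.5,48.6) = u(729.1,62) means w·782.5 + (1−w)·48.6 = w·729.1 + (1−w)·62.
w·(782.5−729.1) = (1−w)·(62−48.6), i.e. w·53.4 = (1−w)·13.4.
Hence w = 13.4/(53.4+13.4) = 13.4/66.8 = 0.20.

w = 0.20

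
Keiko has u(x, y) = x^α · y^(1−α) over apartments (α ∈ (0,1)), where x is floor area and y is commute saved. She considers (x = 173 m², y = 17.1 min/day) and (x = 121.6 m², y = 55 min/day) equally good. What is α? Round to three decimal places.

α ≈ 0.768

Indifference: 173^α · 17.1^(1−α) = 121.6^α · 55^(1−α).
Rearrange to (173/121.6)^α = (55/17.1)^(1−α) and take logs: α·0.352555 = (1−α)·1.168255.
Thus α·(1.520810) = 1.168255, so α = 1.168255/1.520810 ≈ 0.768.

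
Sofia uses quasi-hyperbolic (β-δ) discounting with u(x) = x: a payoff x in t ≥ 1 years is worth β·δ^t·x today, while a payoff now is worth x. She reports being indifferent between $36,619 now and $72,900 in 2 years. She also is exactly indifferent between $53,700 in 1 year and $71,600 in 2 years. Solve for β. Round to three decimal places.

The second indifference involves only future payoffs, so β cancels: β·δ^1·53700 = β·δ^2·71600, giving δ = 53700/71600 = 0.75000.
The first indifference: 36619 = β·δ^2·72900, so β = 36619/(δ^2·72900) = 36619/(0.56250·72900) ≈ 0.893.

β ≈ 0.893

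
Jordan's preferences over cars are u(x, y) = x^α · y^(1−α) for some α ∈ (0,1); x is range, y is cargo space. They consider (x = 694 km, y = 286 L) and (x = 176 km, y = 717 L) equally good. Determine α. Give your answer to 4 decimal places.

Indifference: 694^α · 286^(1−α) = 176^α · 717^(1−α).
(694/176)^α = (717/286)^(1−α); take logs: α·ln(694/176) = (1−α)·ln(717/286), i.e. α·1.3719880 = (1−α)·0.9190840.
Thus α·(2.2910720) = 0.9190840, so α = 0.9190840/2.2910720 ≈ 0.4012.

α ≈ 0.4012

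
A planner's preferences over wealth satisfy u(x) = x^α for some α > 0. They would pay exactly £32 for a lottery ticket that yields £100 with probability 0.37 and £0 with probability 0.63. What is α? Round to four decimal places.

α ≈ 0.8726

Since u(0) = 0, the lottery's EU is 0.37·100^α.
Indifference: 32^α = 0.37·100^α, so (32/100)^α = 0.37.
Taking logs: α·ln(32/100) = ln(0.37), so α = -0.9942523 / -1.1394343 ≈ 0.8726.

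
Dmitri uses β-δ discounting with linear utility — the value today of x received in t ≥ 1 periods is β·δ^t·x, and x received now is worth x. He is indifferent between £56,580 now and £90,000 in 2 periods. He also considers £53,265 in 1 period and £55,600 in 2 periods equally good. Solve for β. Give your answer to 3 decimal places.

β ≈ 0.685

Both payoffs in the second observation are in the future, so β drops out: δ^1·53265 = δ^2·55600 ⇒ δ = 53265/55600 = 0.95800.
Substituting δ into 56580 = β·δ^2·90000: β = 56580/(82599.380) ≈ 0.685.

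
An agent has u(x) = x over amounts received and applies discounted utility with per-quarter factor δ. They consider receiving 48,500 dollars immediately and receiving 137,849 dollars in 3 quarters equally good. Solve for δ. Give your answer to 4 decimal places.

δ ≈ 0.7060

Equating discounted utilities: u(48500) = δ^3·u(137849) ⇒ δ^3 = u(48500)/u(137849).
With u(x) = x: δ^3 = 48500/137849 = 0.35183.
Taking the cube root: δ = 0.35183^(1/3) ≈ 0.7060.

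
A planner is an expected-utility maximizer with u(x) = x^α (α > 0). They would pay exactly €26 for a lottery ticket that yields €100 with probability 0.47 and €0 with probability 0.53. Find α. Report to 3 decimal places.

α ≈ 0.560

The lottery's expected utility is 0.47·u(100) + 0.53·u(0) = 0.47·100^α (since u(0) = 0 for α > 0).
Equating: 26^α = 0.47·100^α, i.e. 0.2600^α = 0.47.
Take logs: α = ln 0.47 / ln(26/100) ≈ 0.56049.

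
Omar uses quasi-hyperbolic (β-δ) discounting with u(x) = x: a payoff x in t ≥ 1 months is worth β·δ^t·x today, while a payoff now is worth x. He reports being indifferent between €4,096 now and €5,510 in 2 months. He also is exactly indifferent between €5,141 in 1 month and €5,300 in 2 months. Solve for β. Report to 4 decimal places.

β ≈ 0.7901

The second indifference involves only future payoffs, so β cancels: β·δ^1·5141 = β·δ^2·5300, giving δ = 5141/5300 = 0.97000.
Now use the now-vs-future pair: 4096 = β·δ^2·5510 gives β = 4096/(0.94090·5510) ≈ 0.7901.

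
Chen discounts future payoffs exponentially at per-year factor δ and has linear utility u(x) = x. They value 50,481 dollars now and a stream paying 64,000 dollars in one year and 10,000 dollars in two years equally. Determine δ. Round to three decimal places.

The stream is worth 64000δ + 10000δ² today, so 64000δ + 10000δ² = 50481.
Rearranged: 10000δ² + 64000δ − 50481 = 0.
By the quadratic formula (taking the positive root), δ = (−64000 + √6115240000.00) / 20000 ≈ 0.710.

δ ≈ 0.710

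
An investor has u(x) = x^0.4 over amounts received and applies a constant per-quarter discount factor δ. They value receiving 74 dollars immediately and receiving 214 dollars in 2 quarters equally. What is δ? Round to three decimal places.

δ ≈ 0.809

Equating discounted utilities: u(74) = δ^2·u(214) ⇒ δ^2 = u(74)/u(214).
Since u(x) = x^0.4, δ^2 = (74/214)^0.4 = 0.34579^0.4 = 0.65392.
Taking the square root: δ = 0.65392^(1/2) ≈ 0.809.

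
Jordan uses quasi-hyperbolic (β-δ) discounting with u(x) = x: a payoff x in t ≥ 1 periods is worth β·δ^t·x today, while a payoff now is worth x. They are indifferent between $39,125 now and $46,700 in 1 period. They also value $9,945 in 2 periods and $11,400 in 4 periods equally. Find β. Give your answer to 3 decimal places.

From the later pair, β·δ^2·9945 = β·δ^4·11400; dividing through, δ^2 = 9945/11400 = 0.87237, so δ = 0.93401.
The first indifference: 39125 = β·δ·46700, so β = 39125/(δ·46700) = 39125/(0.93401·46700) ≈ 0.897.

β ≈ 0.897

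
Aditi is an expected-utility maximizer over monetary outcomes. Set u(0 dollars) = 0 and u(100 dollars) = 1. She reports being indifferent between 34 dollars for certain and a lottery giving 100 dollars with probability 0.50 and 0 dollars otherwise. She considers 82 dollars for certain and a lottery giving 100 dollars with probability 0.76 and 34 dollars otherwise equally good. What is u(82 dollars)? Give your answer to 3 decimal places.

The first gamble pins u(34 dollars): it must equal 0.50·1 + 0.50·0 = 0.50.
Chaining: u(82 dollars) = 0.76·1.00 + 0.24·0.50 = 0.8800.

0.880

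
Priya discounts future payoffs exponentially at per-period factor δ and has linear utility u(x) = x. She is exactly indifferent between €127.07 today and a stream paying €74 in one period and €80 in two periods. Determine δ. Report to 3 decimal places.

Present value of the stream is 74·δ + 80·δ². Indifference gives 74δ + 80δ² = 127.07.
So 80δ² + 74δ − 127.07 = 0.
δ = (−74 + √(74² + 4·80·127.07)) / (2·80) = (−74 + √46138.40) / 160 ≈ 0.880.

δ ≈ 0.880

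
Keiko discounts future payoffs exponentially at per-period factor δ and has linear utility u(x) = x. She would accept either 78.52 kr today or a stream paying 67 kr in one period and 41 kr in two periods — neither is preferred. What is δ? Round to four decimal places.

δ ≈ 0.7900

The stream is worth 67δ + 41δ² today, so 67δ + 41δ² = 78.52.
So 41δ² + 67δ − 78.52 = 0.
The positive root is δ = [−67 + √(67² + 4·41·78.52)] / (2·41) = (−67 + 131.781)/82 ≈ 0.7900.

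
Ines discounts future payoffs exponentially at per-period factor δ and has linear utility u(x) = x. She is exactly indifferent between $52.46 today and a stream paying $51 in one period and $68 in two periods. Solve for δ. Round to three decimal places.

The stream is worth 51δ + 68δ² today, so 51δ + 68δ² = 52.46.
So 68δ² + 51δ − 52.46 = 0.
δ = (−51 + √(51² + 4·68·52.46)) / (2·68) = (−51 + √16870.12) / 136 ≈ 0.580.

δ ≈ 0.580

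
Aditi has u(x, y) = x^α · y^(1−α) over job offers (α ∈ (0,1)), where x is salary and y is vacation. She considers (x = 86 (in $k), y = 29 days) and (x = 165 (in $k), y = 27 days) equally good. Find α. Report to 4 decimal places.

The Cobb–Douglas utilities coincide, so 86^α·29^(1−α) = 165^α·27^(1−α).
Taking logs: α·ln 86 + (1−α)·ln 29 = α·ln 165 + (1−α)·ln 27, i.e. α·-0.6515982 = (1−α)·-0.0714590.
So α/(1−α) = (-0.0714590)/(-0.6515982) = 0.1096673, and α = 0.1096673/1.1096673 ≈ 0.0988.

α ≈ 0.0988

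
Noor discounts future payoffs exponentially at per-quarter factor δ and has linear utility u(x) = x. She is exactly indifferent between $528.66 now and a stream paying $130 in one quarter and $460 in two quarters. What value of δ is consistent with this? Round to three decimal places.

δ ≈ 0.940

Present value of the stream is 130·δ + 460·δ². Indifference gives 130δ + 460δ² = 528.66.
So 460δ² + 130δ − 528.66 = 0.
By the quadratic formula (taking the positive root), δ = (−130 + √989634.40) / 920 ≈ 0.940.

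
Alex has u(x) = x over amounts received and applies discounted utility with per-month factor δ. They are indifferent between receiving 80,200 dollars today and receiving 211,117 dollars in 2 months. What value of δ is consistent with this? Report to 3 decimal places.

Equating discounted utilities: u(80200) = δ^2·u(211117) ⇒ δ^2 = u(80200)/u(211117).
With u(x) = x: δ^2 = 80200/211117 = 0.37988.
Taking the square root: δ = 0.37988^(1/2) ≈ 0.616.

δ ≈ 0.616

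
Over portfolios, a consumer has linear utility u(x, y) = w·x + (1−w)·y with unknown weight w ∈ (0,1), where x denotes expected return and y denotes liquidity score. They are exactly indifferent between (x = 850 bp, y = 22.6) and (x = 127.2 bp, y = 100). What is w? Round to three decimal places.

u(850,22.6) = u(127.2,100) means w·850 + (1−w)·22.6 = w·127.2 + (1−w)·100.
Collecting terms: w·722.8 = (1−w)·77.4.
Hence w = 77.4/(722.8+77.4) = 77.4/800.2 = 0.097.

w = 0.097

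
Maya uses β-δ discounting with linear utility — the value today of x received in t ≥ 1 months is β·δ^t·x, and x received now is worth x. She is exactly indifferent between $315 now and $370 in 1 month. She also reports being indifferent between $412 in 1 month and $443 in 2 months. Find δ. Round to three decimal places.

From the later pair, β·δ^1·412 = β·δ^2·443; dividing through, δ = 412/443 = 0.93002.

δ ≈ 0.930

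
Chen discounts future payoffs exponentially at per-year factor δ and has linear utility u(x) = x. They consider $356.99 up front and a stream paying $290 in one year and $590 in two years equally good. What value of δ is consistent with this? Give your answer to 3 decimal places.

Equating present values: 356.99 = 290δ + 590δ².
Rearranged: 590δ² + 290δ − 356.99 = 0.
By the quadratic formula (taking the positive root), δ = (−290 + √926596.40) / 1180 ≈ 0.570.

δ ≈ 0.570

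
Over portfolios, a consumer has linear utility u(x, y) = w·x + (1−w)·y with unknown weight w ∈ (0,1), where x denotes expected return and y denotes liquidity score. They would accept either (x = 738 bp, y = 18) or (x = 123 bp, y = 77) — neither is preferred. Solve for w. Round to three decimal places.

Equating utilities: w·738 + (1−w)·18 = w·123 + (1−w)·77.
Collecting terms: w·615 = (1−w)·59.
Hence w = 59/(615+59) = 59/674 = 0.088.

w = 0.088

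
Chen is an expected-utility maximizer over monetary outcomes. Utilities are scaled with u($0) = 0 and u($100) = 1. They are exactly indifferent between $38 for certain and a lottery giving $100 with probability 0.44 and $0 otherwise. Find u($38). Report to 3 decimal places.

0.440

The indifference gives u($38) = 0.44·u($100) + 0.56·u($0) = 0.44·1 + 0.56·0 = 0.44.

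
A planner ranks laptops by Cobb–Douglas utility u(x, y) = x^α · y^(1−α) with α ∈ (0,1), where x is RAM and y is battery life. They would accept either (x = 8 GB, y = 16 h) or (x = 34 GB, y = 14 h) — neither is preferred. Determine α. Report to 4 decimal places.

α ≈ 0.0845

Set the two utilities equal: 8^α·16^(1−α) = 34^α·14^(1−α).
Taking logs: α·ln 8 + (1−α)·ln 16 = α·ln 34 + (1−α)·ln 14, i.e. α·-1.4469190 = (1−α)·-0.1335314.
So α/(1−α) = (-0.1335314)/(-1.4469190) = 0.0922867, and α = 0.0922867/1.0922867 ≈ 0.0845.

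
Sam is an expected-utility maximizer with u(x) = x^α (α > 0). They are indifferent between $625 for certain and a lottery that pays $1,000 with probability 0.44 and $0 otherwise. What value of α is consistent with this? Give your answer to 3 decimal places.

α ≈ 1.747

EU(lottery) = 0.44·1000^α + 0.56·0 = 0.44·1000^α.
Equating: 625^α = 0.44·1000^α, i.e. 0.6250^α = 0.44.
Take logs: α = ln 0.44 / ln(625/1000) ≈ 1.74675.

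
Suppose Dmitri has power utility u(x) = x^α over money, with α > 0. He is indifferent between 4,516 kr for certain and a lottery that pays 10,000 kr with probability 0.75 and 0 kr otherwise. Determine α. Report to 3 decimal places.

α ≈ 0.362

Since u(0) = 0, the lottery's EU is 0.75·10000^α.
Equating: 4516^α = 0.75·10000^α, i.e. 0.4516^α = 0.75.
Take logs: α = ln 0.75 / ln(4516/10000) ≈ 0.36188.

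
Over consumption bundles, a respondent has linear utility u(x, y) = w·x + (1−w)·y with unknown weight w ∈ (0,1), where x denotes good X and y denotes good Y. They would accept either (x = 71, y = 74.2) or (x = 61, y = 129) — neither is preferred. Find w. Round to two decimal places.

w = 0.85

Indifference: w·71 + (1−w)·74.2 = w·61 + (1−w)·129.
Collecting terms: w·10 = (1−w)·54.8.
So w/(1−w) = 54.8/10 = 5.4800, giving w = 54.8/(10+54.8) = 0.85.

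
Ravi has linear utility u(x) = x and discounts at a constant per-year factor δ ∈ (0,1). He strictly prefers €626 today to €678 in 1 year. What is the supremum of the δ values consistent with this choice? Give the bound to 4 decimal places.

Under u(x) = x this choice says 626 > δ·678.
Dividing through by 678 gives δ < 0.92330.

δ < 0.9233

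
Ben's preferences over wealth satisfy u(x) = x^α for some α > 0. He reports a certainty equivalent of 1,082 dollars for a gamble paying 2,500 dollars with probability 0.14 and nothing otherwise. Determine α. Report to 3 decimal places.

α ≈ 2.348

EU(lottery) = 0.14·2500^α + 0.86·0 = 0.14·2500^α.
Indifference: 1082^α = 0.14·2500^α, so (1082/2500)^α = 0.14.
Taking logs: α·ln(1082/2500) = ln(0.14), so α = -1.966113 / -0.837480 ≈ 2.348.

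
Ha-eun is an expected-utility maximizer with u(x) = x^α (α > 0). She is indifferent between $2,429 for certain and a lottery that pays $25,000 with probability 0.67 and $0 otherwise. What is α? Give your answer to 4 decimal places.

α ≈ 0.1718

Since u(0) = 0, the lottery's EU is 0.67·25000^α.
Setting u(2429) equal to that: 2429^α = 0.67·25000^α ⇒ (2429/25000)^α = 0.67.
Taking logs: α·ln(2429/25000) = ln(0.67), so α = -0.4004776 / -2.3313962 ≈ 0.1718.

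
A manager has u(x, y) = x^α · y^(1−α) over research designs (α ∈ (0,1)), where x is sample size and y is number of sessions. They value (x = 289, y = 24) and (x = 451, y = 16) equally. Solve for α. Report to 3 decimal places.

α ≈ 0.477

Indifference: 289^α · 24^(1−α) = 451^α · 16^(1−α).
(289/451)^α = (16/24)^(1−α); take logs: α·ln(289/451) = (1−α)·ln(16/24), i.e. α·-0.445041 = (1−α)·-0.405465.
Thus α·(-0.850506) = -0.405465, so α = -0.405465/-0.850506 ≈ 0.477.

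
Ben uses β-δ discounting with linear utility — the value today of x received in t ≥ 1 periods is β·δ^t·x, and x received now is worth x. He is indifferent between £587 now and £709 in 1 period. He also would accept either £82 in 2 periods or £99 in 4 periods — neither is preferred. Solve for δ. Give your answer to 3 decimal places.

From the later pair, β·δ^2·82 = β·δ^4·99; dividing through, δ^2 = 82/99 = 0.82828, so δ = 0.91010.

δ ≈ 0.910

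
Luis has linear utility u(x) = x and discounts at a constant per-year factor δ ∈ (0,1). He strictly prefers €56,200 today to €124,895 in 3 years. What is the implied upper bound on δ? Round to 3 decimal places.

Under u(x) = x this choice says 56200 > δ^3·124895.
Hence δ^3 < 56200/124895 = 0.44998, and x ↦ x^(1/3) is increasing on (0,∞).
δ < 0.44998^(1/3) = 0.766.

δ < 0.766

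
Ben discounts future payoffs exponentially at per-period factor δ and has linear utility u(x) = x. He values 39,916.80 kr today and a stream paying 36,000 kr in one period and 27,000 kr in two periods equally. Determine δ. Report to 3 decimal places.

Equating present values: 39916.80 = 36000δ + 27000δ².
So 27000δ² + 36000δ − 39916.80 = 0.
δ = (−36000 + √(36000² + 4·27000·39916.80)) / (2·27000) = (−36000 + √5607014400.00) / 54000 ≈ 0.720.

δ ≈ 0.720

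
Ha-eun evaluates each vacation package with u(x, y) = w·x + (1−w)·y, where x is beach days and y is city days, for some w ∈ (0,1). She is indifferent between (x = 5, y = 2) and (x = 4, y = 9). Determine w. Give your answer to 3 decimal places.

w = 0.875

Indifference: w·5 + (1−w)·2 = w·4 + (1−w)·9.
Rearranging, 1·w − 7·(1−w) = 0.
The marginal rate of substitution is 7/1, so w = 7/(1+7) = 0.875.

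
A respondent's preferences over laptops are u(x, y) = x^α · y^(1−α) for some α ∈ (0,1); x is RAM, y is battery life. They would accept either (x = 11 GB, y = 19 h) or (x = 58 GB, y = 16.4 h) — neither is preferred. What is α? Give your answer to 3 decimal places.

Indifference: 11^α · 19^(1−α) = 58^α · 16.4^(1−α).
Rearrange to (11/58)^α = (16.4/19)^(1−α) and take logs: α·-1.662548 = (1−α)·-0.147158.
With A = -1.662548 and B = -0.147158: α·A = (1−α)·B, so α = B/(A+B) = -0.147158/-1.809706 ≈ 0.081.

α ≈ 0.081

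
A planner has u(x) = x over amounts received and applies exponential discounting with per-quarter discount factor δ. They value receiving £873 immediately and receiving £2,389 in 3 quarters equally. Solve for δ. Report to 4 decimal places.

δ ≈ 0.7149

Equating discounted utilities: u(873) = δ^3·u(2389) ⇒ δ^3 = u(873)/u(2389).
With u(x) = x: δ^3 = 873/2389 = 0.36542.
Taking the cube root: δ = 0.36542^(1/3) ≈ 0.7149.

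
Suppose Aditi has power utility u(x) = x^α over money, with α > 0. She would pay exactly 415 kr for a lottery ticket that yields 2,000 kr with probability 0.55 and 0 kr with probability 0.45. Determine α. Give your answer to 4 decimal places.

α ≈ 0.3802

EU(lottery) = 0.55·2000^α + 0.45·0 = 0.55·2000^α.
Equating: 415^α = 0.55·2000^α, i.e. 0.2075^α = 0.55.
α = ln(0.55) / ln(415/2000) = -0.5978370/-1.5726239 ≈ 0.3802.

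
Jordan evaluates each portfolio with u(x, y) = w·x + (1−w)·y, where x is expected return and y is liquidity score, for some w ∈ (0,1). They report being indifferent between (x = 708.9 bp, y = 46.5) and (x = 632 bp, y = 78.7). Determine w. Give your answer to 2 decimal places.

w = 0.30

Equating utilities: w·708.9 + (1−w)·46.5 = w·632 + (1−w)·78.7.
w·(708.9−632) = (1−w)·(78.7−46.5), i.e. w·76.9 = (1−w)·32.2.
The marginal rate of substitution is 32.2/76.9, so w = 32.2/(76.9+32.2) = 0.30.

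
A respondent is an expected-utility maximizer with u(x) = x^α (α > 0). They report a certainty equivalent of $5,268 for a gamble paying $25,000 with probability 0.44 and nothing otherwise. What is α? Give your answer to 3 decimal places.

The lottery's expected utility is 0.44·u(25000) + 0.56·u(0) = 0.44·25000^α (since u(0) = 0 for α > 0).
Equating: 5268^α = 0.44·25000^α, i.e. 0.2107^α = 0.44.
Taking logs: α·ln(5268/25000) = ln(0.44), so α = -0.820981 / -1.557225 ≈ 0.527.

α ≈ 0.527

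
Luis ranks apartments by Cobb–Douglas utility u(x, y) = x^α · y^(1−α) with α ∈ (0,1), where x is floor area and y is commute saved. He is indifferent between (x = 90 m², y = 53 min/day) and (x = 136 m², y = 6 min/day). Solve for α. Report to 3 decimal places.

Set the two utilities equal: 90^α·53^(1−α) = 136^α·6^(1−α).
Taking logs: α·ln 90 + (1−α)·ln 53 = α·ln 136 + (1−α)·ln 6, i.e. α·-0.412845 = (1−α)·-2.178532.
Thus α·(-2.591377) = -2.178532, so α = -2.178532/-2.591377 ≈ 0.841.

α ≈ 0.841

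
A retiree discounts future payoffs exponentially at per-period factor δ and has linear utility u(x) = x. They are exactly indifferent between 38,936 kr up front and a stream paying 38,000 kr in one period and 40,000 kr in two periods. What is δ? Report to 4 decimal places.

The stream is worth 38000δ + 40000δ² today, so 38000δ + 40000δ² = 38936.
That is, 40000δ² + 38000δ − 38936 = 0, a quadratic in δ.
δ = (−38000 + √(38000² + 4·40000·38936)) / (2·40000) = (−38000 + √7673760000.00) / 80000 ≈ 0.6200.

δ ≈ 0.6200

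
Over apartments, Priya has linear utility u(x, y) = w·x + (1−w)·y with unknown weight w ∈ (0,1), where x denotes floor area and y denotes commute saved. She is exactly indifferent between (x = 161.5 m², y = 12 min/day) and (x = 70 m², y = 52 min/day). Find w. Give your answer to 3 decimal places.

u(161.5,12) = u(70,52) means w·161.5 + (1−w)·12 = w·70 + (1−w)·52.
w·(161.5−70) = (1−w)·(52−12), i.e. w·91.5 = (1−w)·40.
The marginal rate of substitution is 40/91.5, so w = 40/(91.5+40) = 0.304.

w = 0.304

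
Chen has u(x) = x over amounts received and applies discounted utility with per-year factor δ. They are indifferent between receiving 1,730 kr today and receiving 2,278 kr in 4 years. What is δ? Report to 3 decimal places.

Indifference means u(1730) = δ^4 · u(2278), so δ^4 = u(1730)/u(2278).
With u(x) = x: δ^4 = 1730/2278 = 0.75944.
Taking the 4th root: δ = 0.75944^(1/4) ≈ 0.934.

δ ≈ 0.934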